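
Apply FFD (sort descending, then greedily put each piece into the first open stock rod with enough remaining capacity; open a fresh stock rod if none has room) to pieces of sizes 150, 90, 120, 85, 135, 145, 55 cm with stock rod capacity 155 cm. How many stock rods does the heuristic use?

Sorted descending: 150, 145, 135, 120, 90, 85, 55.
  150 → stock rod 1 (new)  [load 150/155]
  145 → stock rod 2 (new)  [load 145/155]
  135 → stock rod 3 (new)  [load 135/155]
  120 → stock rod 4 (new)  [load 120/155]
  90 → stock rod 5 (new)  [load 90/155]
  85 → stock rod 6 (new)  [load 85/155]
  55 → stock rod 5  [load 145/155]
6 stock rods opened.

6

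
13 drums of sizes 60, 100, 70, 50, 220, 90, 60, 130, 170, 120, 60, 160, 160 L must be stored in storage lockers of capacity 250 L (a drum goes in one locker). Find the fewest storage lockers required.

7

Total = 220 + 170 + 160 + 160 + 130 + 120 + 100 + 90 + 70 + 60 + 60 + 60 + 50 = 1450 L.
Lower bound: ⌈1450/250⌉ = 6 storage lockers.
A packing using 7 storage lockers:
  locker 1: 220 = 220
  locker 2: 170 + 70 = 240
  locker 3: 160 + 90 = 250
  locker 4: 160 + 60 = 220
  locker 5: 130 + 120 = 250
  locker 6: 100 + 60 + 60 = 220
  locker 7: 50 = 50
No arrangement into 6 storage lockers stays within capacity, so 7 is optimal.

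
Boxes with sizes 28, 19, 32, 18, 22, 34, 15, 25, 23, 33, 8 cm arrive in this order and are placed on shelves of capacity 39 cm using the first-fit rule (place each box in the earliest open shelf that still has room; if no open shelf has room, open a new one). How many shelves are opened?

8

  28 → shelf 1 (new)  [load 28/39]
  19 → shelf 2 (new)  [load 19/39]
  32 → shelf 3 (new)  [load 32/39]
  18 → shelf 2  [load 37/39]
  22 → shelf 4 (new)  [load 22/39]
  34 → shelf 5 (new)  [load 34/39]
  15 → shelf 4  [load 37/39]
  25 → shelf 6 (new)  [load 25/39]
  23 → shelf 7 (new)  [load 23/39]
  33 → shelf 8 (new)  [load 33/39]
  8 → shelf 1  [load 36/39]
8 shelves opened.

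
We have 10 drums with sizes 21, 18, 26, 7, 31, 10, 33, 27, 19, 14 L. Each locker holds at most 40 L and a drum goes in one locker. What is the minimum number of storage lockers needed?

Total = 33 + 31 + 27 + 26 + 21 + 19 + 18 + 14 + 10 + 7 = 206 L.
Lower bound: ⌈206/40⌉ = 6 storage lockers.
A packing using 6 storage lockers:
  locker 1: 33 + 7 = 40
  locker 2: 31 = 31
  locker 3: 27 + 10 = 37
  locker 4: 26 + 14 = 40
  locker 5: 21 + 19 = 40
  locker 6: 18 = 18
This matches the lower bound, so 6 is optimal.

6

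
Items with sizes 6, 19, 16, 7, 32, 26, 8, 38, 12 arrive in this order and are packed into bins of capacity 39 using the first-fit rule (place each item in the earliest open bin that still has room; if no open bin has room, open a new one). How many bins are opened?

5

  6 → bin 1 (new)  [load 6/39]
  19 → bin 1  [load 25/39]
  16 → bin 2 (new)  [load 16/39]
  7 → bin 1  [load 32/39]
  32 → bin 3 (new)  [load 32/39]
  26 → bin 4 (new)  [load 26/39]
  8 → bin 2  [load 24/39]
  38 → bin 5 (new)  [load 38/39]
  12 → bin 2  [load 36/39]
5 bins opened.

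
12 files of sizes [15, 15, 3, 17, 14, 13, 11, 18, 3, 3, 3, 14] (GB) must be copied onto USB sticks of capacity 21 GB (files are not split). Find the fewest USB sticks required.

8

Total = 18 + 17 + 15 + 15 + 14 + 14 + 13 + 11 + 3 + 3 + 3 + 3 = 129 GB.
Lower bound: ⌈129/21⌉ = 7 USB sticks.
Also, 8 files each exceed 21/2 GB, and no two of those can share a USB stick, so at least 8 USB sticks are needed.
A packing using 8 USB sticks:
  USB stick 1: 18 + 3 = 21
  USB stick 2: 17 + 3 = 20
  USB stick 3: 15 + 3 + 3 = 21
  USB stick 4: 15 = 15
  USB stick 5: 14 = 14
  USB stick 6: 14 = 14
  USB stick 7: 13 = 13
  USB stick 8: 11 = 11
This matches the lower bound, so 8 is optimal.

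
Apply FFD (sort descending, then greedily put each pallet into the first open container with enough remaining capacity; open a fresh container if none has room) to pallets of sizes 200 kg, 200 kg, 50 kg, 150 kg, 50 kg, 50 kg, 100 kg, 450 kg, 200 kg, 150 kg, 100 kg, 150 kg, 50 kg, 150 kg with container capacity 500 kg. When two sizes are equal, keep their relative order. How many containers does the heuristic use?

Sorted descending: 450, 200, 200, 200, 150, 150, 150, 150, 100, 100, 50, 50, 50, 50.
  450 → container 1 (new)  [load 450/500]
  200 → container 2 (new)  [load 200/500]
  200 → container 2  [load 400/500]
  200 → container 3 (new)  [load 200/500]
  150 → container 3  [load 350/500]
  150 → container 3  [load 500/500]
  150 → container 4 (new)  [load 150/500]
  150 → container 4  [load 300/500]
  100 → container 2  [load 500/500]
  100 → container 4  [load 400/500]
  50 → container 1  [load 500/500]
  50 → container 4  [load 450/500]
  50 → container 4  [load 500/500]
  50 → container 5 (new)  [load 50/500]
5 containers opened.

5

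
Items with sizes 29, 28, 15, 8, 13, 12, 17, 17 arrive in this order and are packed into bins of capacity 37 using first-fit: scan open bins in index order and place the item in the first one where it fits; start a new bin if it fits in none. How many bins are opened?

5

  29 → bin 1 (new)  [load 29/37]
  28 → bin 2 (new)  [load 28/37]
  15 → bin 3 (new)  [load 15/37]
  8 → bin 1  [load 37/37]
  13 → bin 3  [load 28/37]
  12 → bin 4 (new)  [load 12/37]
  17 → bin 4  [load 29/37]
  17 → bin 5 (new)  [load 17/37]
5 bins opened.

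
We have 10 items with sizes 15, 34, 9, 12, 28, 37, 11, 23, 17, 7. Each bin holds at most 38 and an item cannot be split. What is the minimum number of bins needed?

Total = 37 + 34 + 28 + 23 + 17 + 15 + 12 + 11 + 9 + 7 = 193.
Lower bound: ⌈193/38⌉ = 6 bins.
A packing using 6 bins:
  bin 1: 37 = 37
  bin 2: 34 = 34
  bin 3: 28 + 9 = 37
  bin 4: 23 + 15 = 38
  bin 5: 17 + 12 + 7 = 36
  bin 6: 11 = 11
This matches the lower bound, so 6 is optimal.

6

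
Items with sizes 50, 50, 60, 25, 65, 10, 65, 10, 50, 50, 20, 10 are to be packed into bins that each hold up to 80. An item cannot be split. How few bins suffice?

Total = 65 + 65 + 60 + 50 + 50 + 50 + 50 + 25 + 20 + 10 + 10 + 10 = 465.
Lower bound: ⌈465/80⌉ = 6 bins.
Also, 7 items each exceed 40, and no two of those can share a bin, so at least 7 bins are needed.
A packing using 7 bins:
  bin 1: 65 + 10 = 75
  bin 2: 65 + 10 = 75
  bin 3: 60 + 20 = 80
  bin 4: 50 + 25 = 75
  bin 5: 50 + 10 = 60
  bin 6: 50 = 50
  bin 7: 50 = 50
This matches the lower bound, so 7 is optimal.

7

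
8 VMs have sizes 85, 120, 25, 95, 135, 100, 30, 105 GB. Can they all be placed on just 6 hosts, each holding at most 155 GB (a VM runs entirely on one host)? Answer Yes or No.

Yes

A valid assignment using 6 hosts:
  host 1: 135 = 135
  host 2: 120 + 30 = 150
  host 3: 105 + 25 = 130
  host 4: 100 = 100
  host 5: 95 = 95
  host 6: 85 = 85
Every load is within 155 GB, so 6 hosts suffice.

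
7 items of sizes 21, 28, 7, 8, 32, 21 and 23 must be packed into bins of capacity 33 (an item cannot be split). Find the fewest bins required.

Total = 32 + 28 + 23 + 21 + 21 + 8 + 7 = 140.
Lower bound: ⌈140/33⌉ = 5 bins.
A packing using 5 bins:
  bin 1: 32 = 32
  bin 2: 28 = 28
  bin 3: 23 + 8 = 31
  bin 4: 21 + 7 = 28
  bin 5: 21 = 21
This matches the lower bound, so 5 is optimal.

5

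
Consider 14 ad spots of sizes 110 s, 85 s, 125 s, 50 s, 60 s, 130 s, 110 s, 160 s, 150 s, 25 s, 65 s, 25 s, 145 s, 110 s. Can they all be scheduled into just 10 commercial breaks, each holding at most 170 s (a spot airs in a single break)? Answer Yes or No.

A valid assignment using 9 commercial breaks:
  break 1: 160 = 160
  break 2: 150 = 150
  break 3: 145 + 25 = 170
  break 4: 130 + 25 = 155
  break 5: 125 = 125
  break 6: 110 + 60 = 170
  break 7: 110 + 50 = 160
  break 8: 110 = 110
  break 9: 85 + 65 = 150
That uses only 9 ≤ 10, so 10 commercial breaks are enough.

Yes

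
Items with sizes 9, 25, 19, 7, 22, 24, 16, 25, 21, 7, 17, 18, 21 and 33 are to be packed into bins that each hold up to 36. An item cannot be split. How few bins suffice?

9

Total = 33 + 25 + 25 + 24 + 22 + 21 + 21 + 19 + 18 + 17 + 16 + 9 + 7 + 7 = 264.
Lower bound: ⌈264/36⌉ = 8 bins.
A packing using 9 bins:
  bin 1: 33 = 33
  bin 2: 25 + 9 = 34
  bin 3: 25 + 7 = 32
  bin 4: 24 + 7 = 31
  bin 5: 22 = 22
  bin 6: 21 = 21
  bin 7: 21 = 21
  bin 8: 19 + 17 = 36
  bin 9: 18 + 16 = 34
No arrangement into 8 bins stays within capacity, so 9 is optimal.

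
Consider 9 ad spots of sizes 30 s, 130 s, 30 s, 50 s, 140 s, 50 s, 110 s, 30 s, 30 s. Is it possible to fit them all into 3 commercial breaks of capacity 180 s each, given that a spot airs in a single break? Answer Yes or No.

No

Total = 600 s; ⌈600/180⌉ = 4.
At least 4 commercial breaks are required, but only 3 are allowed.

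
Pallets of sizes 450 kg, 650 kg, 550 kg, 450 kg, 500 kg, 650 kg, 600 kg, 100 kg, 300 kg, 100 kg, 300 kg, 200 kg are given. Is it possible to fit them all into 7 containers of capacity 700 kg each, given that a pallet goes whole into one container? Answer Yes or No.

Total = 4850 kg; ⌈4850/700⌉ = 7.
The bound of 7 does not rule out 7, but exhaustive search shows no assignment into 7 containers of capacity 700 kg exists — the minimum is 8.

No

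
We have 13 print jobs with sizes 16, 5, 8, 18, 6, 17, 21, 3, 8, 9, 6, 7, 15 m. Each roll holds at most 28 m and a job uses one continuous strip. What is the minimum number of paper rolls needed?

5

Total = 21 + 18 + 17 + 16 + 15 + 9 + 8 + 8 + 7 + 6 + 6 + 5 + 3 = 139 m.
Lower bound: ⌈139/28⌉ = 5 paper rolls.
A packing using 5 paper rolls:
  roll 1: 21 + 7 = 28
  roll 2: 18 + 9 = 27
  roll 3: 17 + 8 + 3 = 28
  roll 4: 16 + 6 + 6 = 28
  roll 5: 15 + 8 + 5 = 28
This matches the lower bound, so 5 is optimal.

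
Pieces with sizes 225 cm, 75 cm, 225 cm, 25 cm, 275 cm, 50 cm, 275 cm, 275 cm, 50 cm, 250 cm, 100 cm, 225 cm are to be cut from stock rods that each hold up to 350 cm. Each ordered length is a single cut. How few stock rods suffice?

7

Total = 275 + 275 + 275 + 250 + 225 + 225 + 225 + 100 + 75 + 50 + 50 + 25 = 2050 cm.
Lower bound: ⌈2050/350⌉ = 6 stock rods.
Also, 7 pieces each exceed 175 cm, and no two of those can share a stock rod, so at least 7 stock rods are needed.
A packing using 7 stock rods:
  stock rod 1: 275 + 75 = 350
  stock rod 2: 275 + 50 + 25 = 350
  stock rod 3: 275 + 50 = 325
  stock rod 4: 250 + 100 = 350
  stock rod 5: 225 = 225
  stock rod 6: 225 = 225
  stock rod 7: 225 = 225
This matches the lower bound, so 7 is optimal.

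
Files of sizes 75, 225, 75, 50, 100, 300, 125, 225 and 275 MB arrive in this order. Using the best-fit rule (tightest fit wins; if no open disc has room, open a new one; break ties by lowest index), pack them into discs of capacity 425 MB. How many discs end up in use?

  75 → disc 1 (new)  [load 75/425]
  225 → disc 1  [load 300/425]
  75 → disc 1  [load 375/425]
  50 → disc 1  [load 425/425]
  100 → disc 2 (new)  [load 100/425]
  300 → disc 2  [load 400/425]
  125 → disc 3 (new)  [load 125/425]
  225 → disc 3  [load 350/425]
  275 → disc 4 (new)  [load 275/425]
4 discs opened.

4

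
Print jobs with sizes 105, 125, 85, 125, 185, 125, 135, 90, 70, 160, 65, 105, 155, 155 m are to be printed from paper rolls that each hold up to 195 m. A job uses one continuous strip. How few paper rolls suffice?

10

Total = 185 + 160 + 155 + 155 + 135 + 125 + 125 + 125 + 105 + 105 + 90 + 85 + 70 + 65 = 1685 m.
Lower bound: ⌈1685/195⌉ = 9 paper rolls.
Also, 10 print jobs each exceed 195/2 m, and no two of those can share a roll, so at least 10 paper rolls are needed.
A packing using 10 paper rolls:
  roll 1: 185 = 185
  roll 2: 160 = 160
  roll 3: 155 = 155
  roll 4: 155 = 155
  roll 5: 135 = 135
  roll 6: 125 + 70 = 195
  roll 7: 125 + 65 = 190
  roll 8: 125 = 125
  roll 9: 105 + 90 = 195
  roll 10: 105 + 85 = 190
This matches the lower bound, so 10 is optimal.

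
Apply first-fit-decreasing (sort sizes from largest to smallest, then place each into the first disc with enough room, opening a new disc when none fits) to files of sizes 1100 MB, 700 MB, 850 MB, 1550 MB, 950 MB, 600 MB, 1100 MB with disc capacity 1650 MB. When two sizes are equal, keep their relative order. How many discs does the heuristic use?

Sorted descending: 1550, 1100, 1100, 950, 850, 700, 600.
  1550 → disc 1 (new)  [load 1550/1650]
  1100 → disc 2 (new)  [load 1100/1650]
  1100 → disc 3 (new)  [load 1100/1650]
  950 → disc 4 (new)  [load 950/1650]
  850 → disc 5 (new)  [load 850/1650]
  700 → disc 4  [load 1650/1650]
  600 → disc 5  [load 1450/1650]
5 discs opened.

5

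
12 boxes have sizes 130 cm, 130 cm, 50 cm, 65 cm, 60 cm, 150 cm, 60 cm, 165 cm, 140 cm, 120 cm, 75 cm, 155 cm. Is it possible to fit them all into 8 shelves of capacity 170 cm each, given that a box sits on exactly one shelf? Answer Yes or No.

Total = 1300 cm; ⌈1300/170⌉ = 8.
The bound of 8 does not rule out 8, but exhaustive search shows no assignment into 8 shelves of capacity 170 cm exists — the minimum is 9.

No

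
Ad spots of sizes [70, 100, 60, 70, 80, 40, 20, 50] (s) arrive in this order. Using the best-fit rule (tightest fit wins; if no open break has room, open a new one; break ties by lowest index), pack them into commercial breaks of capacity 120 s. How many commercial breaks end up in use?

5

  70 → break 1 (new)  [load 70/120]
  100 → break 2 (new)  [load 100/120]
  60 → break 3 (new)  [load 60/120]
  70 → break 4 (new)  [load 70/120]
  80 → break 5 (new)  [load 80/120]
  40 → break 5  [load 120/120]
  20 → break 2  [load 120/120]
  50 → break 1  [load 120/120]
5 commercial breaks opened.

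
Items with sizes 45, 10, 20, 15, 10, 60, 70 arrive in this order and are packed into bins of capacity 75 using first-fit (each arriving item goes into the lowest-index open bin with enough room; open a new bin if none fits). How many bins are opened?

  45 → bin 1 (new)  [load 45/75]
  10 → bin 1  [load 55/75]
  20 → bin 1  [load 75/75]
  15 → bin 2 (new)  [load 15/75]
  10 → bin 2  [load 25/75]
  60 → bin 3 (new)  [load 60/75]
  70 → bin 4 (new)  [load 70/75]
4 bins opened.

4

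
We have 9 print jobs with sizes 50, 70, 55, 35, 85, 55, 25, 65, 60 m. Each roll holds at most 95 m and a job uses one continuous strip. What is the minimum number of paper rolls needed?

Total = 85 + 70 + 65 + 60 + 55 + 55 + 50 + 35 + 25 = 500 m.
Lower bound: ⌈500/95⌉ = 6 paper rolls.
Also, 7 print jobs each exceed 95/2 m, and no two of those can share a roll, so at least 7 paper rolls are needed.
A packing using 7 paper rolls:
  roll 1: 85 = 85
  roll 2: 70 + 25 = 95
  roll 3: 65 = 65
  roll 4: 60 + 35 = 95
  roll 5: 55 = 55
  roll 6: 55 = 55
  roll 7: 50 = 50
This matches the lower bound, so 7 is optimal.

7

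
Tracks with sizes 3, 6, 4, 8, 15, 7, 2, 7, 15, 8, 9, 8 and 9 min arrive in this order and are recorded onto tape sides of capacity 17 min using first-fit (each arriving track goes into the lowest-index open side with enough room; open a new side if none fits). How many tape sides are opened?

7

  3 → side 1 (new)  [load 3/17]
  6 → side 1  [load 9/17]
  4 → side 1  [load 13/17]
  8 → side 2 (new)  [load 8/17]
  15 → side 3 (new)  [load 15/17]
  7 → side 2  [load 15/17]
  2 → side 1  [load 15/17]
  7 → side 4 (new)  [load 7/17]
  15 → side 5 (new)  [load 15/17]
  8 → side 4  [load 15/17]
  9 → side 6 (new)  [load 9/17]
  8 → side 6  [load 17/17]
  9 → side 7 (new)  [load 9/17]
7 tape sides opened.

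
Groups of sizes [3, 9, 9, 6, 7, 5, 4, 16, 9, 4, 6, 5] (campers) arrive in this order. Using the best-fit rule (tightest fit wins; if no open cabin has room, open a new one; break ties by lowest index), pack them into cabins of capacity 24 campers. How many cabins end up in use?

4

  3 → cabin 1 (new)  [load 3/24]
  9 → cabin 1  [load 12/24]
  9 → cabin 1  [load 21/24]
  6 → cabin 2 (new)  [load 6/24]
  7 → cabin 2  [load 13/24]
  5 → cabin 2  [load 18/24]
  4 → cabin 2  [load 22/24]
  16 → cabin 3 (new)  [load 16/24]
  9 → cabin 4 (new)  [load 9/24]
  4 → cabin 3  [load 20/24]
  6 → cabin 4  [load 15/24]
  5 → cabin 4  [load 20/24]
4 cabins opened.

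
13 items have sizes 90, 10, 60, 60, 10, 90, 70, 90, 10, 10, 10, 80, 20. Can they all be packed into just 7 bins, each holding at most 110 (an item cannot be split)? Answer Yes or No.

A valid assignment using 7 bins:
  bin 1: 90 + 20 = 110
  bin 2: 90 + 10 + 10 = 110
  bin 3: 90 + 10 + 10 = 110
  bin 4: 80 + 10 = 90
  bin 5: 70 = 70
  bin 6: 60 = 60
  bin 7: 60 = 60
Every load is within 110, so 7 bins suffice.

Yes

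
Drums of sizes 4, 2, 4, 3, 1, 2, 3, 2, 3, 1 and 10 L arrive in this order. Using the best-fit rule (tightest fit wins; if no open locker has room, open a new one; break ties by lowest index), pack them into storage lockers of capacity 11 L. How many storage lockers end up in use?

  4 → locker 1 (new)  [load 4/11]
  2 → locker 1  [load 6/11]
  4 → locker 1  [load 10/11]
  3 → locker 2 (new)  [load 3/11]
  1 → locker 1  [load 11/11]
  2 → locker 2  [load 5/11]
  3 → locker 2  [load 8/11]
  2 → locker 2  [load 10/11]
  3 → locker 3 (new)  [load 3/11]
  1 → locker 2  [load 11/11]
  10 → locker 4 (new)  [load 10/11]
4 storage lockers opened.

4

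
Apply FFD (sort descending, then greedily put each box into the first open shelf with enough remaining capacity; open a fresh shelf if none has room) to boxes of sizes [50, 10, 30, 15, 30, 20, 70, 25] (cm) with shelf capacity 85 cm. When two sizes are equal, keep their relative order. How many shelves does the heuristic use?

Sorted descending: 70, 50, 30, 30, 25, 20, 15, 10.
  70 → shelf 1 (new)  [load 70/85]
  50 → shelf 2 (new)  [load 50/85]
  30 → shelf 2  [load 80/85]
  30 → shelf 3 (new)  [load 30/85]
  25 → shelf 3  [load 55/85]
  20 → shelf 3  [load 75/85]
  15 → shelf 1  [load 85/85]
  10 → shelf 3  [load 85/85]
3 shelves opened.

3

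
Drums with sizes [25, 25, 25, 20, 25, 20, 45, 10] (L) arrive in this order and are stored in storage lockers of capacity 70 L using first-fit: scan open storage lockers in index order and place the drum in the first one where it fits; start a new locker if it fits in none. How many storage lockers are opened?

3

  25 → locker 1 (new)  [load 25/70]
  25 → locker 1  [load 50/70]
  25 → locker 2 (new)  [load 25/70]
  20 → locker 1  [load 70/70]
  25 → locker 2  [load 50/70]
  20 → locker 2  [load 70/70]
  45 → locker 3 (new)  [load 45/70]
  10 → locker 3  [load 55/70]
3 storage lockers opened.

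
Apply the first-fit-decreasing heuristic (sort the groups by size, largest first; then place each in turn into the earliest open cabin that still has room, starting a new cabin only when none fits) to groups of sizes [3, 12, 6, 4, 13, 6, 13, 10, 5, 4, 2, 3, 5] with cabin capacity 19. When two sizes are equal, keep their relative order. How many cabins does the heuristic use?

Sorted descending: 13, 13, 12, 10, 6, 6, 5, 5, 4, 4, 3, 3, 2.
  13 → cabin 1 (new)  [load 13/19]
  13 → cabin 2 (new)  [load 13/19]
  12 → cabin 3 (new)  [load 12/19]
  10 → cabin 4 (new)  [load 10/19]
  6 → cabin 1  [load 19/19]
  6 → cabin 2  [load 19/19]
  5 → cabin 3  [load 17/19]
  5 → cabin 4  [load 15/19]
  4 → cabin 4  [load 19/19]
  4 → cabin 5 (new)  [load 4/19]
  3 → cabin 5  [load 7/19]
  3 → cabin 5  [load 10/19]
  2 → cabin 3  [load 19/19]
5 cabins opened.

5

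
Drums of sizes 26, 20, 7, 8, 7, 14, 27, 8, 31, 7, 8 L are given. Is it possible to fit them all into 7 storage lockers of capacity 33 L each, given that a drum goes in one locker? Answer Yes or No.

A valid assignment using 6 storage lockers:
  locker 1: 31 = 31
  locker 2: 27 = 27
  locker 3: 26 + 7 = 33
  locker 4: 20 + 8 = 28
  locker 5: 14 + 8 + 8 = 30
  locker 6: 7 + 7 = 14
That uses only 6 ≤ 7, so 7 storage lockers are enough.

Yes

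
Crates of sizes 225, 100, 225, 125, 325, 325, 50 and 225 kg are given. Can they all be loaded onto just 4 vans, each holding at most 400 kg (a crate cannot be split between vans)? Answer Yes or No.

Total = 1600 kg; ⌈1600/400⌉ = 4.
5 crates each exceed half the capacity and cannot share a van, forcing at least 5 vans.
At least 5 vans are required, but only 4 are allowed.

No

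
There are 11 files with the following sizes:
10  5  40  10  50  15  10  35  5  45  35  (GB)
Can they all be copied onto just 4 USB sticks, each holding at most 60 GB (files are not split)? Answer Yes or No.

No

Total = 260 GB; ⌈260/60⌉ = 5.
At least 5 USB sticks are required, but only 4 are allowed.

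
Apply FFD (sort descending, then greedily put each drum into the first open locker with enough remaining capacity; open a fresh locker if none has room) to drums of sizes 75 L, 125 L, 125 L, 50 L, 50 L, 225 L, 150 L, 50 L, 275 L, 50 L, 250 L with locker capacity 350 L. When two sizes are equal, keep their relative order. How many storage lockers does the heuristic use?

Sorted descending: 275, 250, 225, 150, 125, 125, 75, 50, 50, 50, 50.
  275 → locker 1 (new)  [load 275/350]
  250 → locker 2 (new)  [load 250/350]
  225 → locker 3 (new)  [load 225/350]
  150 → locker 4 (new)  [load 150/350]
  125 → locker 3  [load 350/350]
  125 → locker 4  [load 275/350]
  75 → locker 1  [load 350/350]
  50 → locker 2  [load 300/350]
  50 → locker 2  [load 350/350]
  50 → locker 4  [load 325/350]
  50 → locker 5 (new)  [load 50/350]
5 storage lockers opened.

5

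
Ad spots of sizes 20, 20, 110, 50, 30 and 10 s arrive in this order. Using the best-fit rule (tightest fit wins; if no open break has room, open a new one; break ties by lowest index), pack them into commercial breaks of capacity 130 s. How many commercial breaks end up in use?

  20 → break 1 (new)  [load 20/130]
  20 → break 1  [load 40/130]
  110 → break 2 (new)  [load 110/130]
  50 → break 1  [load 90/130]
  30 → break 1  [load 120/130]
  10 → break 1  [load 130/130]
2 commercial breaks opened.

2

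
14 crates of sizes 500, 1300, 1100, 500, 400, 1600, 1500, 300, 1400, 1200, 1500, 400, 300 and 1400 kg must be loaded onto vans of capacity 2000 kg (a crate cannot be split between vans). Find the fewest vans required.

8

Total = 1600 + 1500 + 1500 + 1400 + 1400 + 1300 + 1200 + 1100 + 500 + 500 + 400 + 400 + 300 + 300 = 13400 kg.
Lower bound: ⌈13400/2000⌉ = 7 vans.
Also, 8 crates each exceed 1000 kg, and no two of those can share a van, so at least 8 vans are needed.
A packing using 8 vans:
  van 1: 1600 + 400 = 2000
  van 2: 1500 + 500 = 2000
  van 3: 1500 + 500 = 2000
  van 4: 1400 + 400 = 1800
  van 5: 1400 + 300 + 300 = 2000
  van 6: 1300 = 1300
  van 7: 1200 = 1200
  van 8: 1100 = 1100
This matches the lower bound, so 8 is optimal.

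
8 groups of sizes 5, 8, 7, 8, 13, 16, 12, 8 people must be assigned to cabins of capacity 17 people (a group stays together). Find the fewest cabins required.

Total = 16 + 13 + 12 + 8 + 8 + 8 + 7 + 5 = 77 people.
Lower bound: ⌈77/17⌉ = 5 cabins.
A packing using 5 cabins:
  cabin 1: 16 = 16
  cabin 2: 13 = 13
  cabin 3: 12 + 5 = 17
  cabin 4: 8 + 8 = 16
  cabin 5: 8 + 7 = 15
This matches the lower bound, so 5 is optimal.

5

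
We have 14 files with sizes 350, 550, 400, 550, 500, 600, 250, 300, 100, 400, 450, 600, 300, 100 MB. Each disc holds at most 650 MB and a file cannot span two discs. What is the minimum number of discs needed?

Total = 600 + 600 + 550 + 550 + 500 + 450 + 400 + 400 + 350 + 300 + 300 + 250 + 100 + 100 = 5450 MB.
Lower bound: ⌈5450/650⌉ = 9 discs.
A packing using 10 discs:
  disc 1: 600 = 600
  disc 2: 600 = 600
  disc 3: 550 + 100 = 650
  disc 4: 550 + 100 = 650
  disc 5: 500 = 500
  disc 6: 450 = 450
  disc 7: 400 + 250 = 650
  disc 8: 400 = 400
  disc 9: 350 + 300 = 650
  disc 10: 300 = 300
No arrangement into 9 discs stays within capacity, so 10 is optimal.

10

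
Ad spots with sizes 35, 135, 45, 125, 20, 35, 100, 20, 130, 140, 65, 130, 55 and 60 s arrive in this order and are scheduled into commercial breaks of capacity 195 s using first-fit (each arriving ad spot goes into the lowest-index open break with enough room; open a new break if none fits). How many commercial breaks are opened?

6

  35 → break 1 (new)  [load 35/195]
  135 → break 1  [load 170/195]
  45 → break 2 (new)  [load 45/195]
  125 → break 2  [load 170/195]
  20 → break 1  [load 190/195]
  35 → break 3 (new)  [load 35/195]
  100 → break 3  [load 135/195]
  20 → break 2  [load 190/195]
  130 → break 4 (new)  [load 130/195]
  140 → break 5 (new)  [load 140/195]
  65 → break 4  [load 195/195]
  130 → break 6 (new)  [load 130/195]
  55 → break 3  [load 190/195]
  60 → break 6  [load 190/195]
6 commercial breaks opened.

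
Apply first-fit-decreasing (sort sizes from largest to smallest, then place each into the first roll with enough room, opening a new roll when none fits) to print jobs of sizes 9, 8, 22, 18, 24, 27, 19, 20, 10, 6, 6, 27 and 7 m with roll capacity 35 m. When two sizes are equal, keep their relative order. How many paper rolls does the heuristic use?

Sorted descending: 27, 27, 24, 22, 20, 19, 18, 10, 9, 8, 7, 6, 6.
  27 → roll 1 (new)  [load 27/35]
  27 → roll 2 (new)  [load 27/35]
  24 → roll 3 (new)  [load 24/35]
  22 → roll 4 (new)  [load 22/35]
  20 → roll 5 (new)  [load 20/35]
  19 → roll 6 (new)  [load 19/35]
  18 → roll 7 (new)  [load 18/35]
  10 → roll 3  [load 34/35]
  9 → roll 4  [load 31/35]
  8 → roll 1  [load 35/35]
  7 → roll 2  [load 34/35]
  6 → roll 5  [load 26/35]
  6 → roll 5  [load 32/35]
7 paper rolls opened.

7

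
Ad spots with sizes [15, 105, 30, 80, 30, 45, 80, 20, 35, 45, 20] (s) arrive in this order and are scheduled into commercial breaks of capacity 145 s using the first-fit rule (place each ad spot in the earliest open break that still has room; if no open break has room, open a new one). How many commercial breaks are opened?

  15 → break 1 (new)  [load 15/145]
  105 → break 1  [load 120/145]
  30 → break 2 (new)  [load 30/145]
  80 → break 2  [load 110/145]
  30 → break 2  [load 140/145]
  45 → break 3 (new)  [load 45/145]
  80 → break 3  [load 125/145]
  20 → break 1  [load 140/145]
  35 → break 4 (new)  [load 35/145]
  45 → break 4  [load 80/145]
  20 → break 3  [load 145/145]
4 commercial breaks opened.

4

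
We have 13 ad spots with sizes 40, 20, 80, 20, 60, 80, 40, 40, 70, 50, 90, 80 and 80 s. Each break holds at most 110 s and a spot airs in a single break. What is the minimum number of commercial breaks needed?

Total = 90 + 80 + 80 + 80 + 80 + 70 + 60 + 50 + 40 + 40 + 40 + 20 + 20 = 750 s.
Lower bound: ⌈750/110⌉ = 7 commercial breaks.
A packing using 8 commercial breaks:
  break 1: 90 + 20 = 110
  break 2: 80 + 20 = 100
  break 3: 80 = 80
  break 4: 80 = 80
  break 5: 80 = 80
  break 6: 70 + 40 = 110
  break 7: 60 + 50 = 110
  break 8: 40 + 40 = 80
No arrangement into 7 commercial breaks stays within capacity, so 8 is optimal.

8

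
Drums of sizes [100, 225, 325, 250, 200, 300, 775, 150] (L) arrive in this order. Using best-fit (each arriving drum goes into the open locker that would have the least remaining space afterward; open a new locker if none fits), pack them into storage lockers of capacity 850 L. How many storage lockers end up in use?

  100 → locker 1 (new)  [load 100/850]
  225 → locker 1  [load 325/850]
  325 → locker 1  [load 650/850]
  250 → locker 2 (new)  [load 250/850]
  200 → locker 1  [load 850/850]
  300 → locker 2  [load 550/850]
  775 → locker 3 (new)  [load 775/850]
  150 → locker 2  [load 700/850]
3 storage lockers opened.

3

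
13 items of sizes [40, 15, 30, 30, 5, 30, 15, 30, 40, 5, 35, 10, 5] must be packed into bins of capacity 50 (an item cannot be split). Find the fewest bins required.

Total = 40 + 40 + 35 + 30 + 30 + 30 + 30 + 15 + 15 + 10 + 5 + 5 + 5 = 290.
Lower bound: ⌈290/50⌉ = 6 bins.
Also, 7 items each exceed 25, and no two of those can share a bin, so at least 7 bins are needed.
A packing using 7 bins:
  bin 1: 40 + 10 = 50
  bin 2: 40 + 5 + 5 = 50
  bin 3: 35 + 15 = 50
  bin 4: 30 + 15 + 5 = 50
  bin 5: 30 = 30
  bin 6: 30 = 30
  bin 7: 30 = 30
This matches the lower bound, so 7 is optimal.

7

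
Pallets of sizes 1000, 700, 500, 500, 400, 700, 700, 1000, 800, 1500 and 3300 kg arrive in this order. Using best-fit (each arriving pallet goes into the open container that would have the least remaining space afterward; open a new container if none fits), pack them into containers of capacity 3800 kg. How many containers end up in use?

4

  1000 → container 1 (new)  [load 1000/3800]
  700 → container 1  [load 1700/3800]
  500 → container 1  [load 2200/3800]
  500 → container 1  [load 2700/3800]
  400 → container 1  [load 3100/3800]
  700 → container 1  [load 3800/3800]
  700 → container 2 (new)  [load 700/3800]
  1000 → container 2  [load 1700/3800]
  800 → container 2  [load 2500/3800]
  1500 → container 3 (new)  [load 1500/3800]
  3300 → container 4 (new)  [load 3300/3800]
4 containers opened.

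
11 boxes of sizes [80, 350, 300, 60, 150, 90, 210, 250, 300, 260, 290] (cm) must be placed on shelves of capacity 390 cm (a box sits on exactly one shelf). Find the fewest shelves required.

7

Total = 350 + 300 + 300 + 290 + 260 + 250 + 210 + 150 + 90 + 80 + 60 = 2340 cm.
Lower bound: ⌈2340/390⌉ = 6 shelves.
Also, 7 boxes each exceed 195 cm, and no two of those can share a shelf, so at least 7 shelves are needed.
A packing using 7 shelves:
  shelf 1: 350 = 350
  shelf 2: 300 + 90 = 390
  shelf 3: 300 + 80 = 380
  shelf 4: 290 + 60 = 350
  shelf 5: 260 = 260
  shelf 6: 250 = 250
  shelf 7: 210 + 150 = 360
This matches the lower bound, so 7 is optimal.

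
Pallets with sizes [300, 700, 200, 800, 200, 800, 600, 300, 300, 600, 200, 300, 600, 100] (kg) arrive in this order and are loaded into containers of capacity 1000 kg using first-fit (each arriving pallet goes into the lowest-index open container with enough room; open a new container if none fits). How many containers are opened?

7

  300 → container 1 (new)  [load 300/1000]
  700 → container 1  [load 1000/1000]
  200 → container 2 (new)  [load 200/1000]
  800 → container 2  [load 1000/1000]
  200 → container 3 (new)  [load 200/1000]
  800 → container 3  [load 1000/1000]
  600 → container 4 (new)  [load 600/1000]
  300 → container 4  [load 900/1000]
  300 → container 5 (new)  [load 300/1000]
  600 → container 5  [load 900/1000]
  200 → container 6 (new)  [load 200/1000]
  300 → container 6  [load 500/1000]
  600 → container 7 (new)  [load 600/1000]
  100 → container 4  [load 1000/1000]
7 containers opened.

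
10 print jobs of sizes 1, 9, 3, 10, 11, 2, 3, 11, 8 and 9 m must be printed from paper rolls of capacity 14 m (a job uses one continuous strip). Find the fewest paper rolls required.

6

Total = 11 + 11 + 10 + 9 + 9 + 8 + 3 + 3 + 2 + 1 = 67 m.
Lower bound: ⌈67/14⌉ = 5 paper rolls.
Also, 6 print jobs each exceed 7 m, and no two of those can share a roll, so at least 6 paper rolls are needed.
A packing using 6 paper rolls:
  roll 1: 11 + 3 = 14
  roll 2: 11 + 3 = 14
  roll 3: 10 + 2 + 1 = 13
  roll 4: 9 = 9
  roll 5: 9 = 9
  roll 6: 8 = 8
This matches the lower bound, so 6 is optimal.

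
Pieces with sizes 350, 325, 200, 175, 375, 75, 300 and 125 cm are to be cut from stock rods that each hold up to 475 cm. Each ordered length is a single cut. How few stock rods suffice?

5

Total = 375 + 350 + 325 + 300 + 200 + 175 + 125 + 75 = 1925 cm.
Lower bound: ⌈1925/475⌉ = 5 stock rods.
A packing using 5 stock rods:
  stock rod 1: 375 + 75 = 450
  stock rod 2: 350 + 125 = 475
  stock rod 3: 325 = 325
  stock rod 4: 300 + 175 = 475
  stock rod 5: 200 = 200
This matches the lower bound, so 5 is optimal.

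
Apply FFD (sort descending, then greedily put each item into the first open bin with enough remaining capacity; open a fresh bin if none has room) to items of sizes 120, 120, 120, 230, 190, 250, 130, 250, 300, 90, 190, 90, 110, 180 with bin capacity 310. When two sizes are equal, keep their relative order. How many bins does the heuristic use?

Sorted descending: 300, 250, 250, 230, 190, 190, 180, 130, 120, 120, 120, 110, 90, 90.
  300 → bin 1 (new)  [load 300/310]
  250 → bin 2 (new)  [load 250/310]
  250 → bin 3 (new)  [load 250/310]
  230 → bin 4 (new)  [load 230/310]
  190 → bin 5 (new)  [load 190/310]
  190 → bin 6 (new)  [load 190/310]
  180 → bin 7 (new)  [load 180/310]
  130 → bin 7  [load 310/310]
  120 → bin 5  [load 310/310]
  120 → bin 6  [load 310/310]
  120 → bin 8 (new)  [load 120/310]
  110 → bin 8  [load 230/310]
  90 → bin 9 (new)  [load 90/310]
  90 → bin 9  [load 180/310]
9 bins opened.

9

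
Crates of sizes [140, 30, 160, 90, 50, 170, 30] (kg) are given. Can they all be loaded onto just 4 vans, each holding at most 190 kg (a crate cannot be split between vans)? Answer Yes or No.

Yes

A valid assignment using 4 vans:
  van 1: 170 = 170
  van 2: 160 + 30 = 190
  van 3: 140 + 50 = 190
  van 4: 90 + 30 = 120
Every load is within 190 kg, so 4 vans suffice.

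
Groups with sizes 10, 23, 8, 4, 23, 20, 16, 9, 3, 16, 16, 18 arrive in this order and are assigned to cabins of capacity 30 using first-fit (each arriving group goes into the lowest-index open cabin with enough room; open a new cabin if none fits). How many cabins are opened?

  10 → cabin 1 (new)  [load 10/30]
  23 → cabin 2 (new)  [load 23/30]
  8 → cabin 1  [load 18/30]
  4 → cabin 1  [load 22/30]
  23 → cabin 3 (new)  [load 23/30]
  20 → cabin 4 (new)  [load 20/30]
  16 → cabin 5 (new)  [load 16/30]
  9 → cabin 4  [load 29/30]
  3 → cabin 1  [load 25/30]
  16 → cabin 6 (new)  [load 16/30]
  16 → cabin 7 (new)  [load 16/30]
  18 → cabin 8 (new)  [load 18/30]
8 cabins opened.

8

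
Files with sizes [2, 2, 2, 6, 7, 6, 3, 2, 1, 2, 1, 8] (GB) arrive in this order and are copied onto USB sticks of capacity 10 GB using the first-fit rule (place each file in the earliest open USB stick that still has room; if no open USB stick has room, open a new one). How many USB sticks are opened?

5

  2 → USB stick 1 (new)  [load 2/10]
  2 → USB stick 1  [load 4/10]
  2 → USB stick 1  [load 6/10]
  6 → USB stick 2 (new)  [load 6/10]
  7 → USB stick 3 (new)  [load 7/10]
  6 → USB stick 4 (new)  [load 6/10]
  3 → USB stick 1  [load 9/10]
  2 → USB stick 2  [load 8/10]
  1 → USB stick 1  [load 10/10]
  2 → USB stick 2  [load 10/10]
  1 → USB stick 3  [load 8/10]
  8 → USB stick 5 (new)  [load 8/10]
5 USB sticks opened.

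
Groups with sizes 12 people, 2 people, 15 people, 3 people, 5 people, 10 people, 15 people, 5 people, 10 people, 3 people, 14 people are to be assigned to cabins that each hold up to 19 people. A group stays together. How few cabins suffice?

Total = 15 + 15 + 14 + 12 + 10 + 10 + 5 + 5 + 3 + 3 + 2 = 94 people.
Lower bound: ⌈94/19⌉ = 5 cabins.
Also, 6 groups each exceed 19/2 people, and no two of those can share a cabin, so at least 6 cabins are needed.
A packing using 6 cabins:
  cabin 1: 15 + 3 = 18
  cabin 2: 15 + 3 = 18
  cabin 3: 14 + 5 = 19
  cabin 4: 12 + 5 + 2 = 19
  cabin 5: 10 = 10
  cabin 6: 10 = 10
This matches the lower bound, so 6 is optimal.

6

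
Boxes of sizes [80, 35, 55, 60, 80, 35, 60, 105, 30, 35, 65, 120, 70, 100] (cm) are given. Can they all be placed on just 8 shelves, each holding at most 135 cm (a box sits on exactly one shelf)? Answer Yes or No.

Yes

A valid assignment using 8 shelves:
  shelf 1: 120 = 120
  shelf 2: 105 + 30 = 135
  shelf 3: 100 + 35 = 135
  shelf 4: 80 + 55 = 135
  shelf 5: 80 + 35 = 115
  shelf 6: 70 + 65 = 135
  shelf 7: 60 + 60 = 120
  shelf 8: 35 = 35
Every load is within 135 cm, so 8 shelves suffice.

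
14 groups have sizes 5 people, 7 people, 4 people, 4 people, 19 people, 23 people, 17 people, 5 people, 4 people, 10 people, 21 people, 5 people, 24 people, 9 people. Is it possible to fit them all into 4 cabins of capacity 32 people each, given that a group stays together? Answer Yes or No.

No

Total = 157 people; ⌈157/32⌉ = 5.
At least 5 cabins are required, but only 4 are allowed.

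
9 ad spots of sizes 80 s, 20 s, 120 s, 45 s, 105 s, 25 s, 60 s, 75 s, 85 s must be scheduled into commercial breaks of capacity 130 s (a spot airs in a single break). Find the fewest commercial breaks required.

6

Total = 120 + 105 + 85 + 80 + 75 + 60 + 45 + 25 + 20 = 615 s.
Lower bound: ⌈615/130⌉ = 5 commercial breaks.
A packing using 6 commercial breaks:
  break 1: 120 = 120
  break 2: 105 + 25 = 130
  break 3: 85 + 45 = 130
  break 4: 80 + 20 = 100
  break 5: 75 = 75
  break 6: 60 = 60
No arrangement into 5 commercial breaks stays within capacity, so 6 is optimal.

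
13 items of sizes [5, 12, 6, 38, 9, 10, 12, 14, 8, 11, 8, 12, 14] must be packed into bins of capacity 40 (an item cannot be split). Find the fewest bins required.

Total = 38 + 14 + 14 + 12 + 12 + 12 + 11 + 10 + 9 + 8 + 8 + 6 + 5 = 159.
Lower bound: ⌈159/40⌉ = 4 bins.
A packing using 5 bins:
  bin 1: 38 = 38
  bin 2: 14 + 14 + 12 = 40
  bin 3: 12 + 12 + 11 + 5 = 40
  bin 4: 10 + 9 + 8 + 8 = 35
  bin 5: 6 = 6
No arrangement into 4 bins stays within capacity, so 5 is optimal.

5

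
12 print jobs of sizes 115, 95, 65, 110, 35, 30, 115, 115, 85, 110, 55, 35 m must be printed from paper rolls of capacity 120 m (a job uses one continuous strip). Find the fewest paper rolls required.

9

Total = 115 + 115 + 115 + 110 + 110 + 95 + 85 + 65 + 55 + 35 + 35 + 30 = 965 m.
Lower bound: ⌈965/120⌉ = 9 paper rolls.
A packing using 9 paper rolls:
  roll 1: 115 = 115
  roll 2: 115 = 115
  roll 3: 115 = 115
  roll 4: 110 = 110
  roll 5: 110 = 110
  roll 6: 95 = 95
  roll 7: 85 + 35 = 120
  roll 8: 65 + 55 = 120
  roll 9: 35 + 30 = 65
This matches the lower bound, so 9 is optimal.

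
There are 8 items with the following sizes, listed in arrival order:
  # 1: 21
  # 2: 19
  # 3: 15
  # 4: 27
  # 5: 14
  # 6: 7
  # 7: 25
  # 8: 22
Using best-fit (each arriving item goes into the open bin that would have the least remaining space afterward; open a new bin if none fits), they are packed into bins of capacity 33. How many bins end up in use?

6

  21 → bin 1 (new)  [load 21/33]
  19 → bin 2 (new)  [load 19/33]
  15 → bin 3 (new)  [load 15/33]
  27 → bin 4 (new)  [load 27/33]
  14 → bin 2  [load 33/33]
  7 → bin 1  [load 28/33]
  25 → bin 5 (new)  [load 25/33]
  22 → bin 6 (new)  [load 22/33]
6 bins opened.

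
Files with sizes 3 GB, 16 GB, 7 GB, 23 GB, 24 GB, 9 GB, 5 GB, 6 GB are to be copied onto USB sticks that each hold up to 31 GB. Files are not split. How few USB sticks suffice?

3

Total = 24 + 23 + 16 + 9 + 7 + 6 + 5 + 3 = 93 GB.
Lower bound: ⌈93/31⌉ = 3 USB sticks.
A packing using 3 USB sticks:
  USB stick 1: 24 + 7 = 31
  USB stick 2: 23 + 5 + 3 = 31
  USB stick 3: 16 + 9 + 6 = 31
This matches the lower bound, so 3 is optimal.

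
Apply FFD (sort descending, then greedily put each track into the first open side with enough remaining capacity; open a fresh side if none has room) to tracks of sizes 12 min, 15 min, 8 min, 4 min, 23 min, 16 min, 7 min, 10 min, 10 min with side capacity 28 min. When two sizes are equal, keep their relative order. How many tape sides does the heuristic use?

4

Sorted descending: 23, 16, 15, 12, 10, 10, 8, 7, 4.
  23 → side 1 (new)  [load 23/28]
  16 → side 2 (new)  [load 16/28]
  15 → side 3 (new)  [load 15/28]
  12 → side 2  [load 28/28]
  10 → side 3  [load 25/28]
  10 → side 4 (new)  [load 10/28]
  8 → side 4  [load 18/28]
  7 → side 4  [load 25/28]
  4 → side 1  [load 27/28]
4 tape sides opened.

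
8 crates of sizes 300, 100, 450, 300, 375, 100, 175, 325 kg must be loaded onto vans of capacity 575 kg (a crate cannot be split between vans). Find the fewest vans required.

Total = 450 + 375 + 325 + 300 + 300 + 175 + 100 + 100 = 2125 kg.
Lower bound: ⌈2125/575⌉ = 4 vans.
Also, 5 crates each exceed 575/2 kg, and no two of those can share a van, so at least 5 vans are needed.
A packing using 5 vans:
  van 1: 450 + 100 = 550
  van 2: 375 + 175 = 550
  van 3: 325 + 100 = 425
  van 4: 300 = 300
  van 5: 300 = 300
This matches the lower bound, so 5 is optimal.

5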